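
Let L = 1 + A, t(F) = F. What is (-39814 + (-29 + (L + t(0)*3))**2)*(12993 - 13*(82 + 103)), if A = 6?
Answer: -416426040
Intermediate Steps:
L = 7 (L = 1 + 6 = 7)
(-39814 + (-29 + (L + t(0)*3))**2)*(12993 - 13*(82 + 103)) = (-39814 + (-29 + (7 + 0*3))**2)*(12993 - 13*(82 + 103)) = (-39814 + (-29 + (7 + 0))**2)*(12993 - 13*185) = (-39814 + (-29 + 7)**2)*(12993 - 2405) = (-39814 + (-22)**2)*10588 = (-39814 + 484)*10588 = -39330*10588 = -416426040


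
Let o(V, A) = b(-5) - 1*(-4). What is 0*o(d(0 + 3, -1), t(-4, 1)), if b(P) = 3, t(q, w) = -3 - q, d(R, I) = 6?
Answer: 0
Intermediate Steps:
o(V, A) = 7 (o(V, A) = 3 - 1*(-4) = 3 + 4 = 7)
0*o(d(0 + 3, -1), t(-4, 1)) = 0*7 = 0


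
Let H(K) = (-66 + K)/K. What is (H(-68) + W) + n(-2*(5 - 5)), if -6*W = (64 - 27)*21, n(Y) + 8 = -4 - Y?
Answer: -2372/17 ≈ -139.53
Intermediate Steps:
H(K) = (-66 + K)/K
n(Y) = -12 - Y (n(Y) = -8 + (-4 - Y) = -12 - Y)
W = -259/2 (W = -(64 - 27)*21/6 = -37*21/6 = -1/6*777 = -259/2 ≈ -129.50)
(H(-68) + W) + n(-2*(5 - 5)) = ((-66 - 68)/(-68) - 259/2) + (-12 - (-2)*(5 - 5)) = (-1/68*(-134) - 259/2) + (-12 - (-2)*0) = (67/34 - 259/2) + (-12 - 1*0) = -2168/17 + (-12 + 0) = -2168/17 - 12 = -2372/17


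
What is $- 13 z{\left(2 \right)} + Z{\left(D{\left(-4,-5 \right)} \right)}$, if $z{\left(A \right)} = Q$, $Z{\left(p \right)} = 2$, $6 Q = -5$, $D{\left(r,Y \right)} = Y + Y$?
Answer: $\frac{77}{6} \approx 12.833$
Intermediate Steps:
$D{\left(r,Y \right)} = 2 Y$
$Q = - \frac{5}{6}$ ($Q = \frac{1}{6} \left(-5\right) = - \frac{5}{6} \approx -0.83333$)
$z{\left(A \right)} = - \frac{5}{6}$
$- 13 z{\left(2 \right)} + Z{\left(D{\left(-4,-5 \right)} \right)} = \left(-13\right) \left(- \frac{5}{6}\right) + 2 = \frac{65}{6} + 2 = \frac{77}{6}$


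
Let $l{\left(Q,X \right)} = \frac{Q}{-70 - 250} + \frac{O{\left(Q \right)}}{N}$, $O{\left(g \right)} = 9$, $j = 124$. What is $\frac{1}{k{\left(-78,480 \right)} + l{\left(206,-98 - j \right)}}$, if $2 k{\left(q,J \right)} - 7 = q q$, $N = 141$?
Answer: $\frac{7520}{22897799} \approx 0.00032842$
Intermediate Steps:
$k{\left(q,J \right)} = \frac{7}{2} + \frac{q^{2}}{2}$ ($k{\left(q,J \right)} = \frac{7}{2} + \frac{q q}{2} = \frac{7}{2} + \frac{q^{2}}{2}$)
$l{\left(Q,X \right)} = \frac{3}{47} - \frac{Q}{320}$ ($l{\left(Q,X \right)} = \frac{Q}{-70 - 250} + \frac{9}{141} = \frac{Q}{-70 - 250} + 9 \cdot \frac{1}{141} = \frac{Q}{-320} + \frac{3}{47} = Q \left(- \frac{1}{320}\right) + \frac{3}{47} = - \frac{Q}{320} + \frac{3}{47} = \frac{3}{47} - \frac{Q}{320}$)
$\frac{1}{k{\left(-78,480 \right)} + l{\left(206,-98 - j \right)}} = \frac{1}{\left(\frac{7}{2} + \frac{\left(-78\right)^{2}}{2}\right) + \left(\frac{3}{47} - \frac{103}{160}\right)} = \frac{1}{\left(\frac{7}{2} + \frac{1}{2} \cdot 6084\right) + \left(\frac{3}{47} - \frac{103}{160}\right)} = \frac{1}{\left(\frac{7}{2} + 3042\right) - \frac{4361}{7520}} = \frac{1}{\frac{6091}{2} - \frac{4361}{7520}} = \frac{1}{\frac{22897799}{7520}} = \frac{7520}{22897799}$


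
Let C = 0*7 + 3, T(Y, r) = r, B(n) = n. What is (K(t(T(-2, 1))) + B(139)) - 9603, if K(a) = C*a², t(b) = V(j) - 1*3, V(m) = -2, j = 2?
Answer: -9389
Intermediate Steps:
C = 3 (C = 0 + 3 = 3)
t(b) = -5 (t(b) = -2 - 1*3 = -2 - 3 = -5)
K(a) = 3*a²
(K(t(T(-2, 1))) + B(139)) - 9603 = (3*(-5)² + 139) - 9603 = (3*25 + 139) - 9603 = (75 + 139) - 9603 = 214 - 9603 = -9389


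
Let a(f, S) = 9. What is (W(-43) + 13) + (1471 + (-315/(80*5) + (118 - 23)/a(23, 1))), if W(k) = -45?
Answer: 1043113/720 ≈ 1448.8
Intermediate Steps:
(W(-43) + 13) + (1471 + (-315/(80*5) + (118 - 23)/a(23, 1))) = (-45 + 13) + (1471 + (-315/(80*5) + (118 - 23)/9)) = -32 + (1471 + (-315/400 + 95*(1/9))) = -32 + (1471 + (-315*1/400 + 95/9)) = -32 + (1471 + (-63/80 + 95/9)) = -32 + (1471 + 7033/720) = -32 + 1066153/720 = 1043113/720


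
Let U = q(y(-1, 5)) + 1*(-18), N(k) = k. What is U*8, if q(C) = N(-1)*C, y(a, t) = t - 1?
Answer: -176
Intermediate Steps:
y(a, t) = -1 + t
q(C) = -C
U = -22 (U = -(-1 + 5) + 1*(-18) = -1*4 - 18 = -4 - 18 = -22)
U*8 = -22*8 = -176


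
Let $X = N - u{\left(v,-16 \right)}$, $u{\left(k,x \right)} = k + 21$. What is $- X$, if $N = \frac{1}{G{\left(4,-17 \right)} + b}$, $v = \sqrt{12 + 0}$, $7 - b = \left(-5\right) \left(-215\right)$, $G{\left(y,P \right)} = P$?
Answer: $\frac{22786}{1085} + 2 \sqrt{3} \approx 24.465$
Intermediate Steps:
$b = -1068$ ($b = 7 - \left(-5\right) \left(-215\right) = 7 - 1075 = -1068$)
$v = 2 \sqrt{3}$ ($v = \sqrt{12} = 2 \sqrt{3} \approx 3.4641$)
$u{\left(k,x \right)} = 21 + k$
$N = - \frac{1}{1085}$ ($N = \frac{1}{-17 - 1068} = \frac{1}{-1085} = - \frac{1}{1085} \approx -0.00092166$)
$X = - \frac{22786}{1085} - 2 \sqrt{3}$ ($X = - \frac{1}{1085} - \left(21 + 2 \sqrt{3}\right) = - \frac{22786}{1085} - 2 \sqrt{3} \approx -24.465$)
$- X = - (- \frac{22786}{1085} - 2 \sqrt{3}) = \frac{22786}{1085} + 2 \sqrt{3}$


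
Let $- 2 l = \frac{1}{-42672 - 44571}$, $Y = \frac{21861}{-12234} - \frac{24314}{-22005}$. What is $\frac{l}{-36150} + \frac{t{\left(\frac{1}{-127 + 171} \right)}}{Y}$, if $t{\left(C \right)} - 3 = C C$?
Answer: $- \frac{411006672271682807081}{93415959556827593400} \approx -4.3997$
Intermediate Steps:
$Y = - \frac{61197943}{89736390}$ ($Y = 21861 \left(- \frac{1}{12234}\right) - - \frac{24314}{22005} = - \frac{7287}{4078} + \frac{24314}{22005} = - \frac{61197943}{89736390} \approx -0.68197$)
$l = \frac{1}{174486}$ ($l = - \frac{1}{2 \left(-42672 - 44571\right)} = - \frac{1}{2 \left(-87243\right)} = \left(- \frac{1}{2}\right) \left(- \frac{1}{87243}\right) = \frac{1}{174486} \approx 5.7311 \cdot 10^{-6}$)
$t{\left(C \right)} = 3 + C^{2}$ ($t{\left(C \right)} = 3 + C C = 3 + C^{2}$)
$\frac{l}{-36150} + \frac{t{\left(\frac{1}{-127 + 171} \right)}}{Y} = \frac{1}{174486 \left(-36150\right)} + \frac{3 + \left(\frac{1}{-127 + 171}\right)^{2}}{- \frac{61197943}{89736390}} = \frac{1}{174486} \left(- \frac{1}{36150}\right) + \left(3 + \left(\frac{1}{44}\right)^{2}\right) \left(- \frac{89736390}{61197943}\right) = - \frac{1}{6307668900} + \left(3 + \left(\frac{1}{44}\right)^{2}\right) \left(- \frac{89736390}{61197943}\right) = - \frac{1}{6307668900} + \left(3 + \frac{1}{1936}\right) \left(- \frac{89736390}{61197943}\right) = - \frac{1}{6307668900} + \frac{5809}{1936} \left(- \frac{89736390}{61197943}\right) = - \frac{1}{6307668900} - \frac{260639344755}{59239608824} = - \frac{411006672271682807081}{93415959556827593400}$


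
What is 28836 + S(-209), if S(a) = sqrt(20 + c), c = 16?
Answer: 28842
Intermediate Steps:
S(a) = 6 (S(a) = sqrt(20 + 16) = sqrt(36) = 6)
28836 + S(-209) = 28836 + 6 = 28842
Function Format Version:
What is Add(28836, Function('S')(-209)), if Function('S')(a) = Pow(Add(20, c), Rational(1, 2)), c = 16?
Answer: 28842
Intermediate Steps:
Function('S')(a) = 6 (Function('S')(a) = Pow(Add(20, 16), Rational(1, 2)) = Pow(36, Rational(1, 2)) = 6)
Add(28836, Function('S')(-209)) = Add(28836, 6) = 28842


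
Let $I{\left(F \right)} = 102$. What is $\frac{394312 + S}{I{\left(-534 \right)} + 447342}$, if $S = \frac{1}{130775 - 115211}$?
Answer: $\frac{6137071969}{6964018416} \approx 0.88125$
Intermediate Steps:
$S = \frac{1}{15564} \approx 6.4251 \cdot 10^{-5}$
$\frac{394312 + S}{I{\left(-534 \right)} + 447342} = \frac{394312 + \frac{1}{15564}}{102 + 447342} = \frac{6137071969}{15564 \cdot 447444} = \frac{6137071969}{15564} \cdot \frac{1}{447444} = \frac{6137071969}{6964018416}$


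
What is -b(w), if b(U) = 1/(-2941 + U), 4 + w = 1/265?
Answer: 265/780424 ≈ 0.00033956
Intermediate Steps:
w = -1059/265 (w = -4 + 1/265 = -1059/265 ≈ -3.9962)
-b(w) = -1/(-2941 - 1059/265) = -1/(-780424/265) = -1*(-265/780424) = 265/780424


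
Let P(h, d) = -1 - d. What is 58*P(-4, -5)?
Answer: 232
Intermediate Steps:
58*P(-4, -5) = 58*(-1 - 1*(-5)) = 58*(-1 + 5) = 58*4 = 232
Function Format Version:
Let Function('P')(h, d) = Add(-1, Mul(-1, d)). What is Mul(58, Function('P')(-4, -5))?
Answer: 232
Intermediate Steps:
Mul(58, Function('P')(-4, -5)) = Mul(58, Add(-1, Mul(-1, -5))) = Mul(58, Add(-1, 5)) = Mul(58, 4) = 232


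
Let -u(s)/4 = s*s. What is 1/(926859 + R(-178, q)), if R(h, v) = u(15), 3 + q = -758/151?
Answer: 1/925959 ≈ 1.0800e-6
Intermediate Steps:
u(s) = -4*s² (u(s) = -4*s*s = -4*s²)
q = -1211/151 (q = -3 - 758/151 = -1211/151 ≈ -8.0199)
R(h, v) = -900 (R(h, v) = -4*15² = -4*225 = -900)
1/(926859 + R(-178, q)) = 1/(926859 - 900) = 1/925959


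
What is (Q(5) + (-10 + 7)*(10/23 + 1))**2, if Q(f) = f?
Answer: 256/529 ≈ 0.48393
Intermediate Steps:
(Q(5) + (-10 + 7)*(10/23 + 1))**2 = (5 + (-10 + 7)*(10/23 + 1))**2 = (5 - 3*(10*(1/23) + 1))**2 = (5 - 3*(10/23 + 1))**2 = (5 - 3*33/23)**2 = (5 - 99/23)**2 = (16/23)**2 = 256/529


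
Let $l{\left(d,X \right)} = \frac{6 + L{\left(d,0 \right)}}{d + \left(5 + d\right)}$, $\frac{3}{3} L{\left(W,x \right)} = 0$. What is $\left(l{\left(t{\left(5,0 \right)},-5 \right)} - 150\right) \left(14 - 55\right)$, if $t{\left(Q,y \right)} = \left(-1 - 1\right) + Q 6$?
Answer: $\frac{374904}{61} \approx 6146.0$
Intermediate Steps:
$L{\left(W,x \right)} = 0$
$t{\left(Q,y \right)} = -2 + 6 Q$
$l{\left(d,X \right)} = \frac{6}{5 + 2 d}$ ($l{\left(d,X \right)} = \frac{6 + 0}{d + \left(5 + d\right)} = \frac{6}{5 + 2 d}$)
$\left(l{\left(t{\left(5,0 \right)},-5 \right)} - 150\right) \left(14 - 55\right) = \left(\frac{6}{5 + 2 \left(-2 + 6 \cdot 5\right)} - 150\right) \left(14 - 55\right) = \left(\frac{6}{5 + 2 \left(-2 + 30\right)} - 150\right) \left(-41\right) = \left(\frac{6}{5 + 2 \cdot 28} - 150\right) \left(-41\right) = \left(\frac{6}{5 + 56} - 150\right) \left(-41\right) = \left(\frac{6}{61} - 150\right) \left(-41\right) = \left(- \frac{9144}{61}\right) \left(-41\right) = \frac{374904}{61}$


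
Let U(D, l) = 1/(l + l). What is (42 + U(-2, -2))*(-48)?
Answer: -2004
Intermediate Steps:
U(D, l) = 1/(2*l)
(42 + U(-2, -2))*(-48) = (42 + (½)/(-2))*(-48) = (42 + (½)*(-½))*(-48) = (42 - ¼)*(-48) = (167/4)*(-48) = -2004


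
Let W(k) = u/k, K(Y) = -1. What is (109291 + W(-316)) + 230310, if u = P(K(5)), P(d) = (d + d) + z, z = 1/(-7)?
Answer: 751197427/2212 ≈ 3.3960e+5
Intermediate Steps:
z = -1/7 ≈ -0.14286
P(d) = -1/7 + 2*d (P(d) = (d + d) - 1/7 = 2*d - 1/7 = -1/7 + 2*d)
u = -15/7 (u = -1/7 + 2*(-1) = -1/7 - 2 = -15/7 ≈ -2.1429)
W(k) = -15/(7*k)
(109291 + W(-316)) + 230310 = (109291 - 15/7/(-316)) + 230310 = (109291 - 15/7*(-1/316)) + 230310 = (109291 + 15/2212) + 230310 = 241751707/2212 + 230310 = 751197427/2212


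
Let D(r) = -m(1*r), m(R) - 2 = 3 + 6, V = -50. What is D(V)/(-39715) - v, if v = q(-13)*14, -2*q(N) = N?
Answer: -3614054/39715 ≈ -91.000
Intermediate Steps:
q(N) = -N/2
m(R) = 11 (m(R) = 2 + (3 + 6) = 2 + 9 = 11)
v = 91 (v = -½*(-13)*14 = (13/2)*14 = 91)
D(r) = -11 (D(r) = -1*11 = -11)
D(V)/(-39715) - v = -11/(-39715) - 1*91 = -11*(-1/39715) - 91 = 11/39715 - 91 = -3614054/39715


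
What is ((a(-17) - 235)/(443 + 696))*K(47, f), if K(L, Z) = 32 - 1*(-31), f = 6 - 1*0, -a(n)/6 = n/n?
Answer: -15183/1139 ≈ -13.330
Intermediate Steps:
a(n) = -6 (a(n) = -6*n/n = -6*1 = -6)
f = 6 (f = 6 + 0 = 6)
K(L, Z) = 63 (K(L, Z) = 32 + 31 = 63)
((a(-17) - 235)/(443 + 696))*K(47, f) = ((-6 - 235)/(443 + 696))*63 = -241/1139*63 = -15183/1139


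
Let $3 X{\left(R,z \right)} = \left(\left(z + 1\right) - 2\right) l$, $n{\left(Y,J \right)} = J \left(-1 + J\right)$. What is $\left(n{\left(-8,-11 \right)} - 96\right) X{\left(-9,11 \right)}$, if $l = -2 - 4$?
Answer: $-720$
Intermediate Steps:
$l = -6$ ($l = -2 - 4 = -6$)
$X{\left(R,z \right)} = 2 - 2 z$ ($X{\left(R,z \right)} = \frac{\left(\left(z + 1\right) - 2\right) \left(-6\right)}{3} = \frac{\left(\left(1 + z\right) - 2\right) \left(-6\right)}{3} = \frac{\left(-1 + z\right) \left(-6\right)}{3} = \frac{6 - 6 z}{3} = 2 - 2 z$)
$\left(n{\left(-8,-11 \right)} - 96\right) X{\left(-9,11 \right)} = \left(- 11 \left(-1 - 11\right) - 96\right) \left(2 - 22\right) = \left(\left(-11\right) \left(-12\right) - 96\right) \left(2 - 22\right) = \left(132 - 96\right) \left(-20\right) = 36 \left(-20\right) = -720$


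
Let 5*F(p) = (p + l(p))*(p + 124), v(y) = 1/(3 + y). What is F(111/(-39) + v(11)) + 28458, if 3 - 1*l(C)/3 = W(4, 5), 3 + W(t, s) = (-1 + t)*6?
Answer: 4557515369/165620 ≈ 27518.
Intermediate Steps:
W(t, s) = -9 + 6*t (W(t, s) = -3 + (-1 + t)*6 = -3 + (-6 + 6*t) = -9 + 6*t)
l(C) = -36 (l(C) = 9 - 3*(-9 + 6*4) = 9 - 3*(-9 + 24) = 9 - 3*15 = 9 - 45 = -36)
F(p) = (-36 + p)*(124 + p)/5 (F(p) = ((p - 36)*(p + 124))/5 = ((-36 + p)*(124 + p))/5 = (-36 + p)*(124 + p)/5)
F(111/(-39) + v(11)) + 28458 = (-4464/5 + (111/(-39) + 1/(3 + 11))**2/5 + 88*(111/(-39) + 1/(3 + 11))/5) + 28458 = (-4464/5 + (111*(-1/39) + 1/14)**2/5 + 88*(111*(-1/39) + 1/14)/5) + 28458 = (-4464/5 + (-37/13 + 1/14)**2/5 + 88*(-37/13 + 1/14)/5) + 28458 = (-4464/5 + (-505/182)**2/5 + (88/5)*(-505/182)) + 28458 = (-4464/5 + (1/5)*(255025/33124) - 4444/91) + 28458 = (-4464/5 + 51005/33124 - 4444/91) + 28458 = -155698591/165620 + 28458 = 4557515369/165620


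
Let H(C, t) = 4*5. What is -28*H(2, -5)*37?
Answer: -20720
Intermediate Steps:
H(C, t) = 20
-28*H(2, -5)*37 = -28*20*37 = -560*37 = -20720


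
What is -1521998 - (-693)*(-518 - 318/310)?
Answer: -291660847/155 ≈ -1.8817e+6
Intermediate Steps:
-1521998 - (-693)*(-518 - 318/310) = -1521998 - (-693)*(-518 - 318*1/310) = -1521998 - (-693)*(-518 - 159/155) = -1521998 - (-693)*(-80449)/155 = -1521998 - 1*55751157/155 = -1521998 - 55751157/155 = -291660847/155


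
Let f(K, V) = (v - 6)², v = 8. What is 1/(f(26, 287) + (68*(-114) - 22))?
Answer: -1/7770 ≈ -0.00012870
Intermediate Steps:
f(K, V) = 4 (f(K, V) = (8 - 6)² = 2² = 4)
1/(f(26, 287) + (68*(-114) - 22)) = 1/(4 + (68*(-114) - 22)) = 1/(4 + (-7752 - 22)) = 1/(4 - 7774) = 1/(-7770) = -1/7770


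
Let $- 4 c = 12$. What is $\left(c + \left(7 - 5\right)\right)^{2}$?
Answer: $1$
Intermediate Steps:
$c = -3$ ($c = \left(- \frac{1}{4}\right) 12 = -3$)
$\left(c + \left(7 - 5\right)\right)^{2} = \left(-3 + \left(7 - 5\right)\right)^{2} = \left(-3 + 2\right)^{2} = \left(-1\right)^{2} = 1$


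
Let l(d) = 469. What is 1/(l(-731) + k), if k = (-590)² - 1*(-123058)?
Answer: 1/471627 ≈ 2.1203e-6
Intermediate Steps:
k = 471158 (k = 348100 + 123058 = 471158)
1/(l(-731) + k) = 1/(469 + 471158) = 1/471627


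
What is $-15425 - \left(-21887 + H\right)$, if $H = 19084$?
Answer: $-12622$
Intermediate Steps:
$-15425 - \left(-21887 + H\right) = -15425 - \left(-21887 + 19084\right) = -15425 - -2803 = -15425 + 2803 = -12622$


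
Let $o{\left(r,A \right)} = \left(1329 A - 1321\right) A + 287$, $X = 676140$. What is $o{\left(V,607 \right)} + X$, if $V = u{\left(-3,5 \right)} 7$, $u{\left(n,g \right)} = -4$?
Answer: $489543301$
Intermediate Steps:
$V = -28$ ($V = \left(-4\right) 7 = -28$)
$o{\left(r,A \right)} = 287 + A \left(-1321 + 1329 A\right)$ ($o{\left(r,A \right)} = \left(-1321 + 1329 A\right) A + 287 = A \left(-1321 + 1329 A\right) + 287 = 287 + A \left(-1321 + 1329 A\right)$)
$o{\left(V,607 \right)} + X = \left(287 - 801847 + 1329 \cdot 607^{2}\right) + 676140 = \left(287 - 801847 + 1329 \cdot 368449\right) + 676140 = \left(287 - 801847 + 489668721\right) + 676140 = 488867161 + 676140 = 489543301$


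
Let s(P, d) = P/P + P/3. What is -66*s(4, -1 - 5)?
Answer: -154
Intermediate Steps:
s(P, d) = 1 + P/3 (s(P, d) = 1 + P*(1/3) = 1 + P/3)
-66*s(4, -1 - 5) = -66*(1 + (1/3)*4) = -66*(1 + 4/3) = -66*7/3 = -154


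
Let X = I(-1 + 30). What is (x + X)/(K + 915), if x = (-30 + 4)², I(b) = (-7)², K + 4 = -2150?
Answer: -725/1239 ≈ -0.58515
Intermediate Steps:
K = -2154 (K = -4 - 2150 = -2154)
I(b) = 49
X = 49
x = 676 (x = (-26)² = 676)
(x + X)/(K + 915) = (676 + 49)/(-2154 + 915) = 725/(-1239) = 725*(-1/1239) = -725/1239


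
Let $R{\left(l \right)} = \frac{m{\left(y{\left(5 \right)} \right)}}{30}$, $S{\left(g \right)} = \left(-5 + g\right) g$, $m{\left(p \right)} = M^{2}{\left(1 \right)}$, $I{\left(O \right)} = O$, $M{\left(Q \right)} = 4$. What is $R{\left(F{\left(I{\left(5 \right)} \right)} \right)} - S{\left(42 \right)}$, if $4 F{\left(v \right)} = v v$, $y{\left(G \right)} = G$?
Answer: $- \frac{23302}{15} \approx -1553.5$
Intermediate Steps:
$F{\left(v \right)} = \frac{v^{2}}{4}$ ($F{\left(v \right)} = \frac{v v}{4} = \frac{v^{2}}{4}$)
$m{\left(p \right)} = 16$ ($m{\left(p \right)} = 4^{2} = 16$)
$S{\left(g \right)} = g \left(-5 + g\right)$
$R{\left(l \right)} = \frac{8}{15}$ ($R{\left(l \right)} = \frac{16}{30} = 16 \cdot \frac{1}{30} = \frac{8}{15}$)
$R{\left(F{\left(I{\left(5 \right)} \right)} \right)} - S{\left(42 \right)} = \frac{8}{15} - 42 \left(-5 + 42\right) = \frac{8}{15} - 42 \cdot 37 = \frac{8}{15} - 1554 = - \frac{23302}{15}$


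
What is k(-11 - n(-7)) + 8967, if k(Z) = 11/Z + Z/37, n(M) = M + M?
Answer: 995753/111 ≈ 8970.8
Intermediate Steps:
n(M) = 2*M
k(Z) = 11/Z + Z/37 (k(Z) = 11/Z + Z*(1/37) = 11/Z + Z/37)
k(-11 - n(-7)) + 8967 = (11/(-11 - 2*(-7)) + (-11 - 2*(-7))/37) + 8967 = (11/(-11 - 1*(-14)) + (-11 - 1*(-14))/37) + 8967 = (11/(-11 + 14) + (-11 + 14)/37) + 8967 = (11/3 + (1/37)*3) + 8967 = (11*(⅓) + 3/37) + 8967 = (11/3 + 3/37) + 8967 = 416/111 + 8967 = 995753/111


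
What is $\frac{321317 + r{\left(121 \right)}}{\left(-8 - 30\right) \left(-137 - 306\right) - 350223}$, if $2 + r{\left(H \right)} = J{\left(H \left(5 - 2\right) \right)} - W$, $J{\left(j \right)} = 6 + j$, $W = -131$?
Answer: $- \frac{321815}{333389} \approx -0.96528$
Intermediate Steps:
$r{\left(H \right)} = 135 + 3 H$ ($r{\left(H \right)} = -2 + \left(\left(6 + H \left(5 - 2\right)\right) - -131\right) = -2 + \left(\left(6 + H 3\right) + 131\right) = -2 + \left(\left(6 + 3 H\right) + 131\right) = -2 + \left(137 + 3 H\right) = 135 + 3 H$)
$\frac{321317 + r{\left(121 \right)}}{\left(-8 - 30\right) \left(-137 - 306\right) - 350223} = \frac{321317 + \left(135 + 3 \cdot 121\right)}{\left(-8 - 30\right) \left(-137 - 306\right) - 350223} = \frac{321317 + \left(135 + 363\right)}{\left(-8 - 30\right) \left(-443\right) - 350223} = \frac{321317 + 498}{\left(-38\right) \left(-443\right) - 350223} = \frac{321815}{16834 - 350223} = \frac{321815}{-333389} = 321815 \left(- \frac{1}{333389}\right) = - \frac{321815}{333389}$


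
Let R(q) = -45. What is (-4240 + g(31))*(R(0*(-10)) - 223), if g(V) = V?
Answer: 1128012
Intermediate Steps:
(-4240 + g(31))*(R(0*(-10)) - 223) = (-4240 + 31)*(-45 - 223) = -4209*(-268) = 1128012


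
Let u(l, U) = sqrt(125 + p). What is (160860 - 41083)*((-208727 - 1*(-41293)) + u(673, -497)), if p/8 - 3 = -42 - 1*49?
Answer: -20054742218 + 119777*I*sqrt(579) ≈ -2.0055e+10 + 2.8821e+6*I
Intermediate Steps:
p = -704 (p = 24 + 8*(-42 - 1*49) = 24 + 8*(-42 - 49) = 24 + 8*(-91) = 24 - 728 = -704)
u(l, U) = I*sqrt(579) (u(l, U) = sqrt(125 - 704) = sqrt(-579) = I*sqrt(579))
(160860 - 41083)*((-208727 - 1*(-41293)) + u(673, -497)) = (160860 - 41083)*((-208727 - 1*(-41293)) + I*sqrt(579)) = 119777*((-208727 + 41293) + I*sqrt(579)) = 119777*(-167434 + I*sqrt(579)) = -20054742218 + 119777*I*sqrt(579)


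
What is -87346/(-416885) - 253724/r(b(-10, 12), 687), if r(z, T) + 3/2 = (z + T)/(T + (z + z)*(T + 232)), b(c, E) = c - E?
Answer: 1201258642684166/7180963235 ≈ 1.6728e+5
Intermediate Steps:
r(z, T) = -3/2 + (T + z)/(T + 2*z*(232 + T)) (r(z, T) = -3/2 + (z + T)/(T + (z + z)*(T + 232)) = -3/2 + (T + z)/(T + (2*z)*(232 + T)) = -3/2 + (T + z)/(T + 2*z*(232 + T)))
-87346/(-416885) - 253724/r(b(-10, 12), 687) = -87346/(-416885) - 253724*2*(687 + 464*(-10 - 1*12) + 2*687*(-10 - 1*12))/(-1*687 - 1390*(-10 - 1*12) - 6*687*(-10 - 1*12)) = -87346*(-1/416885) - 253724*2*(687 + 464*(-10 - 12) + 2*687*(-10 - 12))/(-687 - 1390*(-10 - 12) - 6*687*(-10 - 12)) = 12478/59555 - 253724*2*(687 + 464*(-22) + 2*687*(-22))/(-687 - 1390*(-22) - 6*687*(-22)) = 12478/59555 - 253724*2*(687 - 10208 - 30228)/(-687 + 30580 + 90684) = 12478/59555 - 253724/((½)*120577/(-39749)) = 12478/59555 - 253724/((½)*(-1/39749)*120577) = 12478/59555 - 253724/(-120577/79498) = 12478/59555 - 253724*(-79498/120577) = 12478/59555 + 20170550552/120577 = 1201258642684166/7180963235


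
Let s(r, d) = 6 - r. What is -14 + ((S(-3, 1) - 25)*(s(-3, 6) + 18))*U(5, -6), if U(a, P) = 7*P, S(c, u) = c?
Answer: 31738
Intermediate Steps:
-14 + ((S(-3, 1) - 25)*(s(-3, 6) + 18))*U(5, -6) = -14 + ((-3 - 25)*((6 - 1*(-3)) + 18))*(7*(-6)) = -14 - 28*((6 + 3) + 18)*(-42) = -14 - 28*(9 + 18)*(-42) = -14 - 28*27*(-42) = -14 - 756*(-42) = -14 + 31752 = 31738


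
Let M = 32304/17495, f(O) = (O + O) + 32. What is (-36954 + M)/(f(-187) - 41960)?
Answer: 323238963/370036745 ≈ 0.87353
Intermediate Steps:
f(O) = 32 + 2*O (f(O) = 2*O + 32 = 32 + 2*O)
M = 32304/17495 (M = 32304*(1/17495) = 32304/17495 ≈ 1.8465)
(-36954 + M)/(f(-187) - 41960) = (-36954 + 32304/17495)/((32 + 2*(-187)) - 41960) = -646477926/(17495*((32 - 374) - 41960)) = -646477926/(17495*(-342 - 41960)) = -646477926/17495/(-42302) = -646477926/17495*(-1/42302) = 323238963/370036745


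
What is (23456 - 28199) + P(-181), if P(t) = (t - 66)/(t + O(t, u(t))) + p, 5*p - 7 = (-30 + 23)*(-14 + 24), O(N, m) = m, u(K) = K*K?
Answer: -30987539/6516 ≈ -4755.6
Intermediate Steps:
u(K) = K²
p = -63/5 (p = 7/5 + ((-30 + 23)*(-14 + 24))/5 = 7/5 + (-7*10)/5 = 7/5 + (⅕)*(-70) = 7/5 - 14 = -63/5 ≈ -12.600)
P(t) = -63/5 + (-66 + t)/(t + t²) (P(t) = (t - 66)/(t + t²) - 63/5 = (-66 + t)/(t + t²) - 63/5 = -63/5 + (-66 + t)/(t + t²))
(23456 - 28199) + P(-181) = (23456 - 28199) + (⅕)*(-330 - 63*(-181)² - 58*(-181))/(-181*(1 - 181)) = -4743 + (⅕)*(-1/181)*(-330 - 63*32761 + 10498)/(-180) = -4743 + (⅕)*(-1/181)*(-1/180)*(-330 - 2063943 + 10498) = -4743 + (⅕)*(-1/181)*(-1/180)*(-2053775) = -4743 - 82151/6516 = -30987539/6516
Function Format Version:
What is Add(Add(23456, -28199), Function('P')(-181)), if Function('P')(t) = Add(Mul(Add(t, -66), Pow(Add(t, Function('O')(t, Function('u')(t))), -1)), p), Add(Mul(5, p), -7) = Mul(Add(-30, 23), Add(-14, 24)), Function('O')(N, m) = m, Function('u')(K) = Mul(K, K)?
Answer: Rational(-30987539, 6516) ≈ -4755.6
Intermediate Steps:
Function('u')(K) = Pow(K, 2)
p = Rational(-63, 5) (p = Add(Rational(7, 5), Mul(Rational(1, 5), Mul(Add(-30, 23), Add(-14, 24)))) = Add(Rational(7, 5), Mul(Rational(1, 5), Mul(-7, 10))) = Add(Rational(7, 5), Mul(Rational(1, 5), -70)) = Add(Rational(7, 5), -14) = Rational(-63, 5) ≈ -12.600)
Function('P')(t) = Add(Rational(-63, 5), Mul(Pow(Add(t, Pow(t, 2)), -1), Add(-66, t))) (Function('P')(t) = Add(Mul(Add(t, -66), Pow(Add(t, Pow(t, 2)), -1)), Rational(-63, 5)) = Add(Mul(Add(-66, t), Pow(Add(t, Pow(t, 2)), -1)), Rational(-63, 5)) = Add(Mul(Pow(Add(t, Pow(t, 2)), -1), Add(-66, t)), Rational(-63, 5)) = Add(Rational(-63, 5), Mul(Pow(Add(t, Pow(t, 2)), -1), Add(-66, t))))
Add(Add(23456, -28199), Function('P')(-181)) = Add(Add(23456, -28199), Mul(Rational(1, 5), Pow(-181, -1), Pow(Add(1, -181), -1), Add(-330, Mul(-63, Pow(-181, 2)), Mul(-58, -181)))) = Add(-4743, Mul(Rational(1, 5), Rational(-1, 181), Pow(-180, -1), Add(-330, Mul(-63, 32761), 10498))) = Add(-4743, Mul(Rational(1, 5), Rational(-1, 181), Rational(-1, 180), Add(-330, -2063943, 10498))) = Add(-4743, Mul(Rational(1, 5), Rational(-1, 181), Rational(-1, 180), -2053775)) = Add(-4743, Rational(-82151, 6516)) = Rational(-30987539, 6516)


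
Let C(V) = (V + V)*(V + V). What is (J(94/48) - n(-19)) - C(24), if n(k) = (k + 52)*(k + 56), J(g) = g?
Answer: -84553/24 ≈ -3523.0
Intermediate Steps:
n(k) = (52 + k)*(56 + k)
C(V) = 4*V² (C(V) = (2*V)*(2*V) = 4*V²)
(J(94/48) - n(-19)) - C(24) = (94/48 - (2912 + (-19)² + 108*(-19))) - 4*24² = (94*(1/48) - (2912 + 361 - 2052)) - 4*576 = (47/24 - 1*1221) - 1*2304 = (47/24 - 1221) - 2304 = -29257/24 - 2304 = -84553/24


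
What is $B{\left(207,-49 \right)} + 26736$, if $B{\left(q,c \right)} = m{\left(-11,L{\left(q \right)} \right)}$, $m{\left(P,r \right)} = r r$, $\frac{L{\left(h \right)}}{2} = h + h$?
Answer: $712320$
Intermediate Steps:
$L{\left(h \right)} = 4 h$ ($L{\left(h \right)} = 2 \left(h + h\right) = 2 \cdot 2 h = 4 h$)
$m{\left(P,r \right)} = r^{2}$
$B{\left(q,c \right)} = 16 q^{2}$ ($B{\left(q,c \right)} = \left(4 q\right)^{2} = 16 q^{2}$)
$B{\left(207,-49 \right)} + 26736 = 16 \cdot 207^{2} + 26736 = 16 \cdot 42849 + 26736 = 685584 + 26736 = 712320$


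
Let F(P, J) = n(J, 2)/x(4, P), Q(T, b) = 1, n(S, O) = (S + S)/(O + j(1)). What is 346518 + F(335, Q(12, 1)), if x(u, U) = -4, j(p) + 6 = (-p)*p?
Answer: 3465181/10 ≈ 3.4652e+5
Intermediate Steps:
j(p) = -6 - p² (j(p) = -6 + (-p)*p = -6 - p²)
n(S, O) = 2*S/(-7 + O) (n(S, O) = (S + S)/(O + (-6 - 1*1²)) = (2*S)/(O + (-6 - 1*1)) = (2*S)/(O + (-6 - 1)) = (2*S)/(O - 7) = (2*S)/(-7 + O) = 2*S/(-7 + O))
F(P, J) = J/10 (F(P, J) = (2*J/(-7 + 2))/(-4) = (2*J/(-5))*(-¼) = (2*J*(-⅕))*(-¼) = -2*J/5*(-¼) = J/10)
346518 + F(335, Q(12, 1)) = 346518 + (⅒)*1 = 346518 + ⅒ = 3465181/10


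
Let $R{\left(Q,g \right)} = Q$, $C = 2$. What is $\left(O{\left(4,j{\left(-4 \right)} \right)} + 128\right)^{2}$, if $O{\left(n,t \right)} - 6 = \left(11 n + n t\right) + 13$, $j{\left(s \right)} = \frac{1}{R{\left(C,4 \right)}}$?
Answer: $37249$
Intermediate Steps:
$j{\left(s \right)} = \frac{1}{2}$
$O{\left(n,t \right)} = 19 + 11 n + n t$ ($O{\left(n,t \right)} = 6 + \left(\left(11 n + n t\right) + 13\right) = 6 + \left(13 + 11 n + n t\right) = 19 + 11 n + n t$)
$\left(O{\left(4,j{\left(-4 \right)} \right)} + 128\right)^{2} = \left(\left(19 + 11 \cdot 4 + 4 \cdot \frac{1}{2}\right) + 128\right)^{2} = \left(\left(19 + 44 + 2\right) + 128\right)^{2} = \left(65 + 128\right)^{2} = 193^{2} = 37249$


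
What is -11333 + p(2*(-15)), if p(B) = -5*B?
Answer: -11183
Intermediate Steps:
-11333 + p(2*(-15)) = -11333 - 10*(-15) = -11333 - 5*(-30) = -11333 + 150 = -11183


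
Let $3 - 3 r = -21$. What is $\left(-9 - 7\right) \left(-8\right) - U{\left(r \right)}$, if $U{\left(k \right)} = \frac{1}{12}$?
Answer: $\frac{1535}{12} \approx 127.92$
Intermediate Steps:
$r = 8$ ($r = 1 - -7 = 1 + 7 = 8$)
$U{\left(k \right)} = \frac{1}{12}$
$\left(-9 - 7\right) \left(-8\right) - U{\left(r \right)} = \left(-9 - 7\right) \left(-8\right) - \frac{1}{12} = \left(-16\right) \left(-8\right) - \frac{1}{12} = 128 - \frac{1}{12} = \frac{1535}{12}$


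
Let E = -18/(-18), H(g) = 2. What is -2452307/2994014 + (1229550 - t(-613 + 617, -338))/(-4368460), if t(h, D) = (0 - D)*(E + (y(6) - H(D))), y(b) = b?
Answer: -719451753363/653961519922 ≈ -1.1001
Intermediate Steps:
E = 1 (E = -18*(-1/18) = 1)
t(h, D) = -5*D (t(h, D) = (0 - D)*(1 + (6 - 1*2)) = (-D)*(1 + (6 - 2)) = (-D)*(1 + 4) = -D*5 = -5*D)
-2452307/2994014 + (1229550 - t(-613 + 617, -338))/(-4368460) = -2452307/2994014 + (1229550 - (-5)*(-338))/(-4368460) = -2452307*1/2994014 + (1229550 - 1*1690)*(-1/4368460) = -2452307/2994014 + (1229550 - 1690)*(-1/4368460) = -2452307/2994014 + 1227860*(-1/4368460) = -2452307/2994014 - 61393/218423 = -719451753363/653961519922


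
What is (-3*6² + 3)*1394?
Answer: -146370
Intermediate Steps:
(-3*6² + 3)*1394 = (-3*36 + 3)*1394 = (-108 + 3)*1394 = -105*1394 = -146370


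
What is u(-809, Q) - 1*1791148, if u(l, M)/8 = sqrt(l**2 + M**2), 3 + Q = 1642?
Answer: -1791148 + 8*sqrt(3340802) ≈ -1.7765e+6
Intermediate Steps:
Q = 1639 (Q = -3 + 1642 = 1639)
u(l, M) = 8*sqrt(M**2 + l**2) (u(l, M) = 8*sqrt(l**2 + M**2) = 8*sqrt(M**2 + l**2))
u(-809, Q) - 1*1791148 = 8*sqrt(1639**2 + (-809)**2) - 1*1791148 = 8*sqrt(2686321 + 654481) - 1791148 = 8*sqrt(3340802) - 1791148 = -1791148 + 8*sqrt(3340802)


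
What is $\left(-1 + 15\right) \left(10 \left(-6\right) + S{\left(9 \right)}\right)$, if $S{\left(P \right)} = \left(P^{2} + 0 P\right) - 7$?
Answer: $196$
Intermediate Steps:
$S{\left(P \right)} = -7 + P^{2}$ ($S{\left(P \right)} = \left(P^{2} + 0\right) - 7 = P^{2} - 7 = -7 + P^{2}$)
$\left(-1 + 15\right) \left(10 \left(-6\right) + S{\left(9 \right)}\right) = \left(-1 + 15\right) \left(10 \left(-6\right) - \left(7 - 9^{2}\right)\right) = 14 \left(-60 + \left(-7 + 81\right)\right) = 14 \left(-60 + 74\right) = 14 \cdot 14 = 196$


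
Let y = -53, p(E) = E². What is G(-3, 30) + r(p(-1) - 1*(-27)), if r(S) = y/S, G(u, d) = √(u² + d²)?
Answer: -53/28 + 3*√101 ≈ 28.257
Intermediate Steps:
G(u, d) = √(d² + u²)
r(S) = -53/S
G(-3, 30) + r(p(-1) - 1*(-27)) = √(30² + (-3)²) - 53/((-1)² - 1*(-27)) = √(900 + 9) - 53/(1 + 27) = √909 - 53/28 = 3*√101 - 53*1/28 = 3*√101 - 53/28 = -53/28 + 3*√101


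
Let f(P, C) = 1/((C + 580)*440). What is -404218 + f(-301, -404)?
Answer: -31302641919/77440 ≈ -4.0422e+5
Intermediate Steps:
f(P, C) = 1/(440*(580 + C)) (f(P, C) = (1/440)/(580 + C) = 1/(440*(580 + C)))
-404218 + f(-301, -404) = -404218 + 1/(440*(580 - 404)) = -404218 + (1/440)/176 = -404218 + (1/440)*(1/176) = -404218 + 1/77440 = -31302641919/77440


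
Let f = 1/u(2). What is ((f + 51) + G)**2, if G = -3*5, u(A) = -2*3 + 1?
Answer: 32041/25 ≈ 1281.6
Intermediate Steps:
u(A) = -5 (u(A) = -6 + 1 = -5)
G = -15
f = -1/5 (f = 1/(-5) = -1/5 ≈ -0.20000)
((f + 51) + G)**2 = ((-1/5 + 51) - 15)**2 = (254/5 - 15)**2 = (179/5)**2 = 32041/25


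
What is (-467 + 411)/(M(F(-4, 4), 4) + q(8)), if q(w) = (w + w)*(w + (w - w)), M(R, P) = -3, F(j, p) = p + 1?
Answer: -56/125 ≈ -0.44800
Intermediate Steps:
F(j, p) = 1 + p
q(w) = 2*w² (q(w) = (2*w)*(w + 0) = (2*w)*w = 2*w²)
(-467 + 411)/(M(F(-4, 4), 4) + q(8)) = (-467 + 411)/(-3 + 2*8²) = -56/(-3 + 2*64) = -56/(-3 + 128) = -56/125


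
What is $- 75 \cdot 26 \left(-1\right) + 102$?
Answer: $2052$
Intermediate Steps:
$- 75 \cdot 26 \left(-1\right) + 102 = \left(-75\right) \left(-26\right) + 102 = 1950 + 102 = 2052$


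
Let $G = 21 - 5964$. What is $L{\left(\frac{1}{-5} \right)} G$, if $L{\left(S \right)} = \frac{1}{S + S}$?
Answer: $\frac{29715}{2} \approx 14858.0$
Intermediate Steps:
$L{\left(S \right)} = \frac{1}{2 S}$
$G = -5943$ ($G = 21 - 5964 = -5943$)
$L{\left(\frac{1}{-5} \right)} G = \frac{1}{2 \frac{1}{-5}} \left(-5943\right) = \frac{1}{2 \left(- \frac{1}{5}\right)} \left(-5943\right) = \frac{1}{2} \left(-5\right) \left(-5943\right) = \left(- \frac{5}{2}\right) \left(-5943\right) = \frac{29715}{2}$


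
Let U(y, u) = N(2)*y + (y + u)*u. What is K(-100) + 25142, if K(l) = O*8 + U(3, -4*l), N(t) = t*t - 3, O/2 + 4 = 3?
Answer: 186329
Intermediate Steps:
O = -2 (O = -8 + 2*3 = -8 + 6 = -2)
N(t) = -3 + t² (N(t) = t² - 3 = -3 + t²)
U(y, u) = y + u*(u + y) (U(y, u) = (-3 + 2²)*y + (y + u)*u = (-3 + 4)*y + (u + y)*u = 1*y + u*(u + y) = y + u*(u + y))
K(l) = -13 - 12*l + 16*l² (K(l) = -2*8 + (3 + (-4*l)² - 4*l*3) = -16 + (3 + 16*l² - 12*l) = -16 + (3 - 12*l + 16*l²) = -13 - 12*l + 16*l²)
K(-100) + 25142 = (-13 - 12*(-100) + 16*(-100)²) + 25142 = (-13 + 1200 + 16*10000) + 25142 = (-13 + 1200 + 160000) + 25142 = 161187 + 25142 = 186329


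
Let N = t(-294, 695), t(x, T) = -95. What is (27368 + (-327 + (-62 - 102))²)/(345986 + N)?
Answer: 89483/115297 ≈ 0.77611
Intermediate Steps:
N = -95
(27368 + (-327 + (-62 - 102))²)/(345986 + N) = (27368 + (-327 + (-62 - 102))²)/(345986 - 95) = (27368 + (-327 - 164)²)/345891 = (27368 + (-491)²)*(1/345891) = (27368 + 241081)*(1/345891) = 268449*(1/345891) = 89483/115297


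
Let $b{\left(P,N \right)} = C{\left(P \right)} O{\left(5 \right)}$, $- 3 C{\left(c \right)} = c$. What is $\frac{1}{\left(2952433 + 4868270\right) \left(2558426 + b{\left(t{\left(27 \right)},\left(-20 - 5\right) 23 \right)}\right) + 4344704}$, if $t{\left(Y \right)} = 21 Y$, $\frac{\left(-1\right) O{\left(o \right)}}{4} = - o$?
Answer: $\frac{1}{19979131980842} \approx 5.0052 \cdot 10^{-14}$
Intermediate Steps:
$O{\left(o \right)} = 4 o$ ($O{\left(o \right)} = - 4 \left(- o\right) = 4 o$)
$C{\left(c \right)} = - \frac{c}{3}$
$b{\left(P,N \right)} = - \frac{20 P}{3}$ ($b{\left(P,N \right)} = - \frac{P}{3} \cdot 4 \cdot 5 = - \frac{P}{3} \cdot 20 = - \frac{20 P}{3}$)
$\frac{1}{\left(2952433 + 4868270\right) \left(2558426 + b{\left(t{\left(27 \right)},\left(-20 - 5\right) 23 \right)}\right) + 4344704} = \frac{1}{\left(2952433 + 4868270\right) \left(2558426 - \frac{20 \cdot 21 \cdot 27}{3}\right) + 4344704} = \frac{1}{7820703 \left(2558426 - 3780\right) + 4344704} = \frac{1}{7820703 \cdot 2554646 + 4344704} = \frac{1}{19979127636138 + 4344704} = \frac{1}{19979131980842}$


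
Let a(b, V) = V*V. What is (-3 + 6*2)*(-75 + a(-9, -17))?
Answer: 1926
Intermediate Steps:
a(b, V) = V²
(-3 + 6*2)*(-75 + a(-9, -17)) = (-3 + 6*2)*(-75 + (-17)²) = (-3 + 12)*(-75 + 289) = 9*214 = 1926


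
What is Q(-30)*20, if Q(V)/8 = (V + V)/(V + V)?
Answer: 160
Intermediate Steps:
Q(V) = 8 (Q(V) = 8*((V + V)/(V + V)) = 8*((2*V)/((2*V))) = 8*((2*V)*(1/(2*V))) = 8*1 = 8)
Q(-30)*20 = 8*20 = 160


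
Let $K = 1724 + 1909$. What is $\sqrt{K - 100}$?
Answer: $\sqrt{3533} \approx 59.439$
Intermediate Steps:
$K = 3633$
$\sqrt{K - 100} = \sqrt{3633 - 100} = \sqrt{3533}$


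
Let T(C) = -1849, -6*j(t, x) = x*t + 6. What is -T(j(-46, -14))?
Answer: 1849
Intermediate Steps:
j(t, x) = -1 - t*x/6 (j(t, x) = -(x*t + 6)/6 = -(t*x + 6)/6 = -(6 + t*x)/6 = -1 - t*x/6)
-T(j(-46, -14)) = -1*(-1849) = 1849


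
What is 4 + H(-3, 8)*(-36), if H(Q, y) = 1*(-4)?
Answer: 148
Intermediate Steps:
H(Q, y) = -4
4 + H(-3, 8)*(-36) = 4 - 4*(-36) = 4 + 144 = 148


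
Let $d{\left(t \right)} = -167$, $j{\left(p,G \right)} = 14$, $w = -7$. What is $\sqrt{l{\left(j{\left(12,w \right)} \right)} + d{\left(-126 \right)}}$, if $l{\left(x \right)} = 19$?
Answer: $2 i \sqrt{37} \approx 12.166 i$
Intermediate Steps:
$\sqrt{l{\left(j{\left(12,w \right)} \right)} + d{\left(-126 \right)}} = \sqrt{19 - 167} = \sqrt{-148} = 2 i \sqrt{37}$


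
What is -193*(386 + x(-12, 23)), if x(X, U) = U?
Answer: -78937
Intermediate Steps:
-193*(386 + x(-12, 23)) = -193*(386 + 23) = -193*409 = -78937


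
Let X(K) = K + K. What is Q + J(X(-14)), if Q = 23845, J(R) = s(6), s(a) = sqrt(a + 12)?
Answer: 23845 + 3*sqrt(2) ≈ 23849.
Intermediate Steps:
s(a) = sqrt(12 + a)
X(K) = 2*K
J(R) = 3*sqrt(2) (J(R) = sqrt(12 + 6) = sqrt(18) = 3*sqrt(2))
Q + J(X(-14)) = 23845 + 3*sqrt(2)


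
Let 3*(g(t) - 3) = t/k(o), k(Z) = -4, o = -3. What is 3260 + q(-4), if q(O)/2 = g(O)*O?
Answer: 9700/3 ≈ 3233.3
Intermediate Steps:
g(t) = 3 - t/12 (g(t) = 3 + (t/(-4))/3 = 3 + (t*(-¼))/3 = 3 + (-t/4)/3 = 3 - t/12)
q(O) = 2*O*(3 - O/12) (q(O) = 2*((3 - O/12)*O) = 2*(O*(3 - O/12)) = 2*O*(3 - O/12))
3260 + q(-4) = 3260 + (⅙)*(-4)*(36 - 1*(-4)) = 3260 + (⅙)*(-4)*(36 + 4) = 3260 + (⅙)*(-4)*40 = 3260 - 80/3 = 9700/3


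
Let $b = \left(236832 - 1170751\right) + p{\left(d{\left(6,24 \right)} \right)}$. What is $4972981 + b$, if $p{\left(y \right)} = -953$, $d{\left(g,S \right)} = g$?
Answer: $4038109$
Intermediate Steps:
$b = -934872$ ($b = \left(236832 - 1170751\right) - 953 = -933919 - 953 = -934872$)
$4972981 + b = 4972981 - 934872 = 4038109$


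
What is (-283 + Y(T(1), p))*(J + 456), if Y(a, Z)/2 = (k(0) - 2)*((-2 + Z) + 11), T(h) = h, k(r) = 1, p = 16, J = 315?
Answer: -256743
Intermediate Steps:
Y(a, Z) = -18 - 2*Z (Y(a, Z) = 2*((1 - 2)*((-2 + Z) + 11)) = 2*(-(9 + Z)) = 2*(-9 - Z) = -18 - 2*Z)
(-283 + Y(T(1), p))*(J + 456) = (-283 + (-18 - 2*16))*(315 + 456) = (-283 + (-18 - 32))*771 = (-283 - 50)*771 = -333*771 = -256743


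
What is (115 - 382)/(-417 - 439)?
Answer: 267/856 ≈ 0.31192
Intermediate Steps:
(115 - 382)/(-417 - 439) = -267/(-856) = -267*(-1/856) = 267/856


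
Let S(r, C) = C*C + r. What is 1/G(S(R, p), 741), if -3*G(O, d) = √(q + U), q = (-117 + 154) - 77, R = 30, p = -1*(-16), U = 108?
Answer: -3*√17/34 ≈ -0.36380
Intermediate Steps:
p = 16
q = -40 (q = 37 - 77 = -40)
S(r, C) = r + C² (S(r, C) = C² + r = r + C²)
G(O, d) = -2*√17/3 (G(O, d) = -√(-40 + 108)/3 = -2*√17/3)
1/G(S(R, p), 741) = 1/(-2*√17/3) = -3*√17/34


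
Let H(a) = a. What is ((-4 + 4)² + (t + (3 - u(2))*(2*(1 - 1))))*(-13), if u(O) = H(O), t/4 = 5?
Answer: -260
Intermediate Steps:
t = 20 (t = 4*5 = 20)
u(O) = O
((-4 + 4)² + (t + (3 - u(2))*(2*(1 - 1))))*(-13) = ((-4 + 4)² + (20 + (3 - 1*2)*(2*(1 - 1))))*(-13) = (0² + (20 + (3 - 2)*(2*0)))*(-13) = (0 + (20 + 1*0))*(-13) = (0 + (20 + 0))*(-13) = (0 + 20)*(-13) = 20*(-13) = -260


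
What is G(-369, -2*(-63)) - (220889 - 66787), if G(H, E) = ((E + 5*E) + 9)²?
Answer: 431123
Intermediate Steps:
G(H, E) = (9 + 6*E)² (G(H, E) = (6*E + 9)² = (9 + 6*E)²)
G(-369, -2*(-63)) - (220889 - 66787) = 9*(3 + 2*(-2*(-63)))² - (220889 - 66787) = 9*(3 + 2*126)² - 1*154102 = 9*(3 + 252)² - 154102 = 9*255² - 154102 = 9*65025 - 154102 = 585225 - 154102 = 431123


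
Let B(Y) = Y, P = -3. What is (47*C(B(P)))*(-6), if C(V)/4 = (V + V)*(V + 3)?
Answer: 0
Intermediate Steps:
C(V) = 8*V*(3 + V) (C(V) = 4*((V + V)*(V + 3)) = 4*((2*V)*(3 + V)) = 4*(2*V*(3 + V)) = 8*V*(3 + V))
(47*C(B(P)))*(-6) = (47*(8*(-3)*(3 - 3)))*(-6) = (47*(8*(-3)*0))*(-6) = (47*0)*(-6) = 0*(-6) = 0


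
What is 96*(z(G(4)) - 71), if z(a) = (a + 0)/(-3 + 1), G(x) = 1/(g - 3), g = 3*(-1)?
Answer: -6808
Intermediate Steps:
g = -3
G(x) = -⅙ (G(x) = 1/(-3 - 3) = 1/(-6) = -⅙)
z(a) = -a/2 (z(a) = a/(-2) = a*(-½) = -a/2)
96*(z(G(4)) - 71) = 96*(-½*(-⅙) - 71) = 96*(1/12 - 71) = 96*(-851/12) = -6808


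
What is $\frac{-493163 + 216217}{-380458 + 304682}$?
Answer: $\frac{138473}{37888} \approx 3.6548$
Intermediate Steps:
$\frac{-493163 + 216217}{-380458 + 304682} = - \frac{276946}{-75776} = \left(-276946\right) \left(- \frac{1}{75776}\right) = \frac{138473}{37888}$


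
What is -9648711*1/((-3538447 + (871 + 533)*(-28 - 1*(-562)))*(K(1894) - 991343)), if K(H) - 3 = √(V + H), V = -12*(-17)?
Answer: -531397397930/152256647815775329 - 1072079*√2098/304513295631550658 ≈ -3.4903e-6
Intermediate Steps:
V = 204
K(H) = 3 + √(204 + H)
-9648711*1/((-3538447 + (871 + 533)*(-28 - 1*(-562)))*(K(1894) - 991343)) = -9648711*1/((-3538447 + (871 + 533)*(-28 - 1*(-562)))*((3 + √(204 + 1894)) - 991343)) = -9648711*1/((-3538447 + 1404*(-28 + 562))*((3 + √2098) - 991343)) = -9648711*1/((-3538447 + 1404*534)*(-991340 + √2098)) = -9648711*1/((-3538447 + 749736)*(-991340 + √2098)) = -9648711*(-1/(2788711*(-991340 + √2098))) = -9648711/(2764560762740 - 2788711*√2098)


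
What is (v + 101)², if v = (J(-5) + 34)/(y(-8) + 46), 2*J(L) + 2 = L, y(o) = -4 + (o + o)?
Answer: 28227969/2704 ≈ 10439.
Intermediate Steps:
y(o) = -4 + 2*o
J(L) = -1 + L/2
v = 61/52 (v = ((-1 + (½)*(-5)) + 34)/((-4 + 2*(-8)) + 46) = ((-1 - 5/2) + 34)/((-4 - 16) + 46) = (-7/2 + 34)/(-20 + 46) = (61/2)/26 = (61/2)*(1/26) = 61/52 ≈ 1.1731)
(v + 101)² = (61/52 + 101)² = (5313/52)² = 28227969/2704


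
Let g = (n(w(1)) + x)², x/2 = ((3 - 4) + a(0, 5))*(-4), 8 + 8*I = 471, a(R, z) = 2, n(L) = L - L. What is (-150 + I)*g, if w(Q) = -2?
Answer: -5896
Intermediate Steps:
n(L) = 0
I = 463/8 (I = -1 + (⅛)*471 = -1 + 471/8 = 463/8 ≈ 57.875)
x = -8 (x = 2*(((3 - 4) + 2)*(-4)) = 2*((-1 + 2)*(-4)) = 2*(1*(-4)) = 2*(-4) = -8)
g = 64 (g = (0 - 8)² = (-8)² = 64)
(-150 + I)*g = (-150 + 463/8)*64 = -737/8*64 = -5896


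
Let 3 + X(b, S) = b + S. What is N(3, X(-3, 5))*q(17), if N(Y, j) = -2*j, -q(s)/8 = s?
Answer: -272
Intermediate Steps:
X(b, S) = -3 + S + b (X(b, S) = -3 + (b + S) = -3 + (S + b) = -3 + S + b)
q(s) = -8*s
N(3, X(-3, 5))*q(17) = (-2*(-3 + 5 - 3))*(-8*17) = -2*(-1)*(-136) = 2*(-136) = -272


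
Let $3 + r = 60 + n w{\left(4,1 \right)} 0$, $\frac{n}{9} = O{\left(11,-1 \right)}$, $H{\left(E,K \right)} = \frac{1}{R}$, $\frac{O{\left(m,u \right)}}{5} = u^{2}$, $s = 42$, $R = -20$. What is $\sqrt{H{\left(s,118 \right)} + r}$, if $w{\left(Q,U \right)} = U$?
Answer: $\frac{\sqrt{5695}}{10} \approx 7.5465$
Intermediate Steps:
$O{\left(m,u \right)} = 5 u^{2}$
$H{\left(E,K \right)} = - \frac{1}{20}$ ($H{\left(E,K \right)} = \frac{1}{-20} = - \frac{1}{20}$)
$n = 45$ ($n = 9 \cdot 5 \left(-1\right)^{2} = 9 \cdot 5 \cdot 1 = 9 \cdot 5 = 45$)
$r = 57$ ($r = -3 + \left(60 + 45 \cdot 1 \cdot 0\right) = -3 + \left(60 + 45 \cdot 0\right) = -3 + \left(60 + 0\right) = -3 + 60 = 57$)
$\sqrt{H{\left(s,118 \right)} + r} = \sqrt{- \frac{1}{20} + 57} = \sqrt{\frac{1139}{20}} = \frac{\sqrt{5695}}{10}$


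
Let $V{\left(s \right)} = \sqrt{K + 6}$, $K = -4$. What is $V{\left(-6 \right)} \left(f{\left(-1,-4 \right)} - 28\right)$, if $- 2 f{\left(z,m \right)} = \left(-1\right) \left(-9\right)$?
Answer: $- \frac{65 \sqrt{2}}{2} \approx -45.962$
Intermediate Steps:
$f{\left(z,m \right)} = - \frac{9}{2}$ ($f{\left(z,m \right)} = - \frac{\left(-1\right) \left(-9\right)}{2} = \left(- \frac{1}{2}\right) 9 = - \frac{9}{2}$)
$V{\left(s \right)} = \sqrt{2}$ ($V{\left(s \right)} = \sqrt{-4 + 6} = \sqrt{2}$)
$V{\left(-6 \right)} \left(f{\left(-1,-4 \right)} - 28\right) = \sqrt{2} \left(- \frac{9}{2} - 28\right) = \sqrt{2} \left(- \frac{65}{2}\right) = - \frac{65 \sqrt{2}}{2}$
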